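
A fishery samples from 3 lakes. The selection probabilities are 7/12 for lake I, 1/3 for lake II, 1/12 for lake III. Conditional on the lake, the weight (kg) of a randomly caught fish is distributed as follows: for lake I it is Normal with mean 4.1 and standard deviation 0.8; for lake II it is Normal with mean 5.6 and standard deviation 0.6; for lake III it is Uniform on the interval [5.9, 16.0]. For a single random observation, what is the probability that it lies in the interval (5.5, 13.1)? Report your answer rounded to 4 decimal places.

0.2715

Conditional on each lake, P(5.5 < X < 13.1): I: 0.0400592; II: 0.566184; III: 0.712871.
By total probability, P(5.5 < X < 13.1) = 0.583333·0.0400592 + 0.333333·0.566184 + 0.0833333·0.712871 = 0.271502.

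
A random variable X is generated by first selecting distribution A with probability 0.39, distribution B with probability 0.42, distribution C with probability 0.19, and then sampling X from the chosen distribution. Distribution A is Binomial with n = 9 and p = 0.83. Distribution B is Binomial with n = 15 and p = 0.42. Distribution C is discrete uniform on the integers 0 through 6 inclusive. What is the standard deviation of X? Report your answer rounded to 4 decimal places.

2.3160

Per component, A: μ=7.47, E[X²]=57.0708; B: μ=6.3, E[X²]=43.344; C: μ=3, E[X²]=13.
E[X] = 0.39·7.47 + 0.42·6.3 + 0.19·3 = 6.1293.
E[X²] = 0.39·57.0708 + 0.42·43.344 + 0.19·13 = 42.9321.
Var(X) = E[X²] − (E[X])² = 42.9321 − 37.5683 = 5.36377.
SD(X) = √5.36377 = 2.31598.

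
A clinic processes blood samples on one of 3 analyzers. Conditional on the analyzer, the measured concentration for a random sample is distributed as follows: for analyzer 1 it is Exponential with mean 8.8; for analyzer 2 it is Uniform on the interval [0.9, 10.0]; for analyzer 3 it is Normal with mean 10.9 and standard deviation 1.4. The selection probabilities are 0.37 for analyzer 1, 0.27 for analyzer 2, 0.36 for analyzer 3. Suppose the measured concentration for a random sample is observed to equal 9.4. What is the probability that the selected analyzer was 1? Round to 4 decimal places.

0.1418

Likelihoods f(9.4 | ·): 1: 0.0390492; 2: 0.10989; 3: 0.160511.
Posterior ∝ prior × likelihood. Numerator for 1: 0.37·0.0390492 = 0.0144482.
Normalizing constant: 0.37·0.0390492 + 0.27·0.10989 + 0.36·0.160511 = 0.101903.
P(1 | observation) = 0.0144482 / 0.101903 = 0.141784.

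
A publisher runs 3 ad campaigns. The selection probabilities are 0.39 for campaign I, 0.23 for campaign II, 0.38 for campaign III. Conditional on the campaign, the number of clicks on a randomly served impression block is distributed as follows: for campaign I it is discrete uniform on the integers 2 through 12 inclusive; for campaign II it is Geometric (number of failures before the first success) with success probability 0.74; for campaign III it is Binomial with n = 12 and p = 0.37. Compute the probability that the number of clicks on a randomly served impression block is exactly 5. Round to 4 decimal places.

Conditional on each campaign, P(X = 5): I: 0.0909091; II: 0.000879222; III: 0.21633.
By total probability, P(X = 5) = 0.39·0.0909091 + 0.23·0.000879222 + 0.38·0.21633 = 0.117862.

0.1179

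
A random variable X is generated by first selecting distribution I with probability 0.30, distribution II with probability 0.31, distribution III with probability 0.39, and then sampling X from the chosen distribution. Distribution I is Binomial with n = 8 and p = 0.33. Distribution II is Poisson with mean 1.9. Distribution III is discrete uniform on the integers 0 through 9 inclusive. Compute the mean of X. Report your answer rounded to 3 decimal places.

3.136

Component means — I: 2.64; II: 1.9; III: 4.5.
E[X] = 0.3·2.64 + 0.31·1.9 + 0.39·4.5 = 3.136.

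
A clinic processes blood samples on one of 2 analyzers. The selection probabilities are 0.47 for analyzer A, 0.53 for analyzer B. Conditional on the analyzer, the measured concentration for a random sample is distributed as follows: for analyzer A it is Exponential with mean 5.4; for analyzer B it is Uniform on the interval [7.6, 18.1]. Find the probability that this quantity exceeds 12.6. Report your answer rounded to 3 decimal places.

0.323

Conditional on each analyzer, P(X > 12.6): A: 0.096972; B: 0.52381.
By total probability, P(X > 12.6) = 0.47·0.096972 + 0.53·0.52381 = 0.323196.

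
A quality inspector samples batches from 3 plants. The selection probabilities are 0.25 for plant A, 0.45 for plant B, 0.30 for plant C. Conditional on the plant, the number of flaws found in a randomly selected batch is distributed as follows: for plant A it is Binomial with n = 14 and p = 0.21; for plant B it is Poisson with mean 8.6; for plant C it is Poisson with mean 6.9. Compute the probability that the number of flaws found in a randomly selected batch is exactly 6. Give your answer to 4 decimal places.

Conditional on each plant, P(X = 6): A: 0.039074; B: 0.103449; C: 0.151053.
By total probability, P(X = 6) = 0.25·0.039074 + 0.45·0.103449 + 0.3·0.151053 = 0.101636.

0.1016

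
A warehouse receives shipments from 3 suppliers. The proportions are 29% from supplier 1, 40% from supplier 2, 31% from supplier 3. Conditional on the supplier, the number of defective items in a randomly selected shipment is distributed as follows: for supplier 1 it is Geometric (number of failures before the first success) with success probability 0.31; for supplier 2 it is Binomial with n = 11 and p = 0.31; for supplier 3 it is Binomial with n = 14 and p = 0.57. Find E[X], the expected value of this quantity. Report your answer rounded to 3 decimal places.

Component means — 1: 2.22581; 2: 3.41; 3: 7.98.
E[X] = 0.29·2.22581 + 0.4·3.41 + 0.31·7.98 = 4.48328.

4.483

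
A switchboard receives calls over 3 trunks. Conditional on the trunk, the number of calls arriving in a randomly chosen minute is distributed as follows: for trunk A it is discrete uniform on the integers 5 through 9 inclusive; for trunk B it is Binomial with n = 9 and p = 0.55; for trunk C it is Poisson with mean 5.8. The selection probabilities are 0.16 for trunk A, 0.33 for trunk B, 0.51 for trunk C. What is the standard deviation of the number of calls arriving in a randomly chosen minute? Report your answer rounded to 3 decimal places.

Per component, A: μ=7, E[X²]=51; B: μ=4.95, E[X²]=26.73; C: μ=5.8, E[X²]=39.44.
E[X] = 0.16·7 + 0.33·4.95 + 0.51·5.8 = 5.7115.
E[X²] = 0.16·51 + 0.33·26.73 + 0.51·39.44 = 37.0953.
Var(X) = E[X²] − (E[X])² = 37.0953 − 32.6212 = 4.47407.
SD(X) = √4.47407 = 2.1152.

2.115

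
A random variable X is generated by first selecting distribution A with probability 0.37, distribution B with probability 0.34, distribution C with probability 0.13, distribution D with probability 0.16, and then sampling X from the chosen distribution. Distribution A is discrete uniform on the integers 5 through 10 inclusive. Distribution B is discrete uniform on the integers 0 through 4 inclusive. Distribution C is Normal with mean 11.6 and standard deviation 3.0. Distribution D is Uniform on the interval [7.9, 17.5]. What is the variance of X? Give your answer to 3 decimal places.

Per component, A: μ=7.5, E[X²]=59.1667; B: μ=2, E[X²]=6; C: μ=11.6, E[X²]=143.56; D: μ=12.7, E[X²]=168.97.
E[X] = 0.37·7.5 + 0.34·2 + 0.13·11.6 + 0.16·12.7 = 6.995.
E[X²] = 0.37·59.1667 + 0.34·6 + 0.13·143.56 + 0.16·168.97 = 69.6297.
Var(X) = E[X²] − (E[X])² = 69.6297 − 48.93 = 20.6996.

20.700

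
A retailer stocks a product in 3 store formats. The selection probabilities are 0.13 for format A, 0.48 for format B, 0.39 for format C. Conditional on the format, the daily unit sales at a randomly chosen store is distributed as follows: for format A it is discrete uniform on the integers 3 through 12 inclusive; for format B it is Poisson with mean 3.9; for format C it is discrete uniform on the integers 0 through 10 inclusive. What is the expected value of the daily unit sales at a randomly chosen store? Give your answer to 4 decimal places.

4.7970

Component means — A: 7.5; B: 3.9; C: 5.
E[X] = 0.13·7.5 + 0.48·3.9 + 0.39·5 = 4.797.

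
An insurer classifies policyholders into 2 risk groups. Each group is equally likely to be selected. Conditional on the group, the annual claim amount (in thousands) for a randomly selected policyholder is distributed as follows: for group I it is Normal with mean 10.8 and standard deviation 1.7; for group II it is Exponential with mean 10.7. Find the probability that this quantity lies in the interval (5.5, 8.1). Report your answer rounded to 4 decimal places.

0.0921

Conditional on each group, P(5.5 < X < 8.1): I: 0.0552051; II: 0.12902.
By total probability, P(5.5 < X < 8.1) = 0.5·0.0552051 + 0.5·0.12902 = 0.0921126.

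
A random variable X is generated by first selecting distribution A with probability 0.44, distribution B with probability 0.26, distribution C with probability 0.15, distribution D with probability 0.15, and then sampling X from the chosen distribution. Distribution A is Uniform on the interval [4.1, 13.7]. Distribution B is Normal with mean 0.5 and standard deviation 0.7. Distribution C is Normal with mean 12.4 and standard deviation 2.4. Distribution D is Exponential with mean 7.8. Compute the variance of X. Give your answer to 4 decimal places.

Per component, A: μ=8.9, E[X²]=86.89; B: μ=0.5, E[X²]=0.74; C: μ=12.4, E[X²]=159.52; D: μ=7.8, E[X²]=121.68.
E[X] = 0.44·8.9 + 0.26·0.5 + 0.15·12.4 + 0.15·7.8 = 7.076.
E[X²] = 0.44·86.89 + 0.26·0.74 + 0.15·159.52 + 0.15·121.68 = 80.604.
Var(X) = E[X²] − (E[X])² = 80.604 − 50.0698 = 30.5342.

30.5342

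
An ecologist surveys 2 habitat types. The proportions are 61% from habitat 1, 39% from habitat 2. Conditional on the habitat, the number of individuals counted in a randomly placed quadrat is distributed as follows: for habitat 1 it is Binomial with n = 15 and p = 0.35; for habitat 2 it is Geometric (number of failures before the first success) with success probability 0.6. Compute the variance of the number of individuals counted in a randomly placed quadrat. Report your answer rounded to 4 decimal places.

7.5125

Per component, 1: μ=5.25, E[X²]=30.975; 2: μ=0.666667, E[X²]=1.55556.
E[X] = 0.61·5.25 + 0.39·0.666667 = 3.4625.
E[X²] = 0.61·30.975 + 0.39·1.55556 = 19.5014.
Var(X) = E[X²] − (E[X])² = 19.5014 − 11.9889 = 7.51251.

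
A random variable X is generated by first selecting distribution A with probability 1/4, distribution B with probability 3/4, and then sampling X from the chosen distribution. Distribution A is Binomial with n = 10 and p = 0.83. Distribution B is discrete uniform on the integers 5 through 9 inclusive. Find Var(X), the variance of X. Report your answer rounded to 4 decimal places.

Per component, A: μ=8.3, E[X²]=70.301; B: μ=7, E[X²]=51.
E[X] = 0.25·8.3 + 0.75·7 = 7.325.
E[X²] = 0.25·70.301 + 0.75·51 = 55.8252.
Var(X) = E[X²] − (E[X])² = 55.8252 − 53.6556 = 2.16963.

2.1696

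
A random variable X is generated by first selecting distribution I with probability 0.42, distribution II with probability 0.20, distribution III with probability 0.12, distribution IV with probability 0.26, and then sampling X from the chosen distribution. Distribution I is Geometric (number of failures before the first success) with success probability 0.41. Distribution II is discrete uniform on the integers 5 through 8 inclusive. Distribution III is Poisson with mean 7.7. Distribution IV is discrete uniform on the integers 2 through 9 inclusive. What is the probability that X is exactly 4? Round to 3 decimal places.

Conditional on each component, P(X = 4): I: 0.0496812; II: 0; III: 0.0663261; IV: 0.125.
By total probability, P(X = 4) = 0.42·0.0496812 + 0.2·0 + 0.12·0.0663261 + 0.26·0.125 = 0.0613252.

0.061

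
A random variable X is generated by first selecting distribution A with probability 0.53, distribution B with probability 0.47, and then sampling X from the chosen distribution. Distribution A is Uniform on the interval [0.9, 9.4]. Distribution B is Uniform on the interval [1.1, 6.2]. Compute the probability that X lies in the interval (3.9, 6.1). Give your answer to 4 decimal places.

0.3399

Conditional on each component, P(3.9 < X < 6.1): A: 0.258824; B: 0.431373.
By total probability, P(3.9 < X < 6.1) = 0.53·0.258824 + 0.47·0.431373 = 0.339922.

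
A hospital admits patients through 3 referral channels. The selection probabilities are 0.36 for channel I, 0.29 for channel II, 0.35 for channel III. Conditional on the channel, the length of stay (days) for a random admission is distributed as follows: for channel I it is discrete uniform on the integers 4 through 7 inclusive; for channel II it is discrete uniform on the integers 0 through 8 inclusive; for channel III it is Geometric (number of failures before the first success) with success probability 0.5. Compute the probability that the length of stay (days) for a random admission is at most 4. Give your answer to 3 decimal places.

Conditional on each channel, P(X ≤ 4): I: 0.25; II: 0.555556; III: 0.96875.
By total probability, P(X ≤ 4) = 0.36·0.25 + 0.29·0.555556 + 0.35·0.96875 = 0.590174.

0.590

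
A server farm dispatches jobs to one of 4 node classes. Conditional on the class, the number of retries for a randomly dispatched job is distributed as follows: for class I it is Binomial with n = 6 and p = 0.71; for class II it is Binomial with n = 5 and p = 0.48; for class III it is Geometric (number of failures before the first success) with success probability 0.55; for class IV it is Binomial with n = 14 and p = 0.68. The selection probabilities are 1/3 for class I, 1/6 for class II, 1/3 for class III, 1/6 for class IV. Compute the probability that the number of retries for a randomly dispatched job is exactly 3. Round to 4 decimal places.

0.1248

Conditional on each class, P(X = 3): I: 0.174582; II: 0.299041; III: 0.0501187; IV: 0.000412361.
By total probability, P(X = 3) = 0.333333·0.174582 + 0.166667·0.299041 + 0.333333·0.0501187 + 0.166667·0.000412361 = 0.124809.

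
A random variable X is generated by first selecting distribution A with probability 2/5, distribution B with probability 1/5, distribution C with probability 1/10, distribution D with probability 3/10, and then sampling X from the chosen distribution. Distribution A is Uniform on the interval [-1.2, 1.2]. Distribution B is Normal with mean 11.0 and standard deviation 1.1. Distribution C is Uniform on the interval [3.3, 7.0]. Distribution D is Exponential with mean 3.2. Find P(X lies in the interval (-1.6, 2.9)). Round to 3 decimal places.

Conditional on each component, P(-1.6 < X < 2.9): A: 1; B: 8.9484e-14; C: 0; D: 0.595963.
By total probability, P(-1.6 < X < 2.9) = 0.4·1 + 0.2·8.9484e-14 + 0.1·0 + 0.3·0.595963 = 0.578789.

0.579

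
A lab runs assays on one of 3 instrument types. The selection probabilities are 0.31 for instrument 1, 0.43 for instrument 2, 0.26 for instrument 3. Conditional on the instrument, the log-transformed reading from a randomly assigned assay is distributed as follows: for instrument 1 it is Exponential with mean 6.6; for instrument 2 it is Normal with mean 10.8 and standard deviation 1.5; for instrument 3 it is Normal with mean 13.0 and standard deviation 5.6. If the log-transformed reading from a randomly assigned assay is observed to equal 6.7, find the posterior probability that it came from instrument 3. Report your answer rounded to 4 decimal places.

Likelihoods f(6.7 | ·): 1: 0.0549011; 2: 0.00634582; 3: 0.0378351.
Posterior ∝ prior × likelihood. Numerator for 3: 0.26·0.0378351 = 0.00983713.
Normalizing constant: 0.31·0.0549011 + 0.43·0.00634582 + 0.26·0.0378351 = 0.0295852.
P(3 | observation) = 0.00983713 / 0.0295852 = 0.332502.

0.3325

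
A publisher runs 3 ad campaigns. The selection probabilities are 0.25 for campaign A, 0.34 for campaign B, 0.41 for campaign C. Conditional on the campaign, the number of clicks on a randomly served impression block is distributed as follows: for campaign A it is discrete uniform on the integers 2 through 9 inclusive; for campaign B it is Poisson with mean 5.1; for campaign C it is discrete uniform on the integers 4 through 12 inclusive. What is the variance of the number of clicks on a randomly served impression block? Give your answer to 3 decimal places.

7.606

Per component, A: μ=5.5, E[X²]=35.5; B: μ=5.1, E[X²]=31.11; C: μ=8, E[X²]=70.6667.
E[X] = 0.25·5.5 + 0.34·5.1 + 0.41·8 = 6.389.
E[X²] = 0.25·35.5 + 0.34·31.11 + 0.41·70.6667 = 48.4257.
Var(X) = E[X²] − (E[X])² = 48.4257 − 40.8193 = 7.60641.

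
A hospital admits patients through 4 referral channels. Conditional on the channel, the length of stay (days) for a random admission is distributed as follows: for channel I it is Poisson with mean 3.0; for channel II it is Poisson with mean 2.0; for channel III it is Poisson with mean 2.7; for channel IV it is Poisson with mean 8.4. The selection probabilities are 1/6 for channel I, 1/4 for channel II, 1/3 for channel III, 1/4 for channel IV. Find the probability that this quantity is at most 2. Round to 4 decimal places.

0.4068

Conditional on each channel, P(X ≤ 2): I: 0.42319; II: 0.676676; III: 0.493624; IV: 0.0100471.
By total probability, P(X ≤ 2) = 0.166667·0.42319 + 0.25·0.676676 + 0.333333·0.493624 + 0.25·0.0100471 = 0.406754.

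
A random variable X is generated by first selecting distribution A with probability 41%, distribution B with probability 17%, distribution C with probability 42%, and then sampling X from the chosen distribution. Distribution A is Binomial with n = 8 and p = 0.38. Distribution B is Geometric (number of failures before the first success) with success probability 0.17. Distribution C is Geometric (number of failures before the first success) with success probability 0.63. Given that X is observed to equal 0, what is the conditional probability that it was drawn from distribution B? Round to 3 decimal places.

Likelihoods P(X=0 | ·): A: 0.021834; B: 0.17; C: 0.63.
Posterior ∝ prior × likelihood. Numerator for B: 0.17·0.17 = 0.0289.
Normalizing constant: 0.41·0.021834 + 0.17·0.17 + 0.42·0.63 = 0.302452.
P(B | observation) = 0.0289 / 0.302452 = 0.0955524.

0.096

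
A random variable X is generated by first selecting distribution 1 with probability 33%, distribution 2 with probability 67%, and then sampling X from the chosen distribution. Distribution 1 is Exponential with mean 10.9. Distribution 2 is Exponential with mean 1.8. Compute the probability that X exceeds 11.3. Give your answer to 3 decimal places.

Conditional on each component, P(X > 11.3): 1: 0.354624; 2: 0.00187757.
By total probability, P(X > 11.3) = 0.33·0.354624 + 0.67·0.00187757 = 0.118284.

0.118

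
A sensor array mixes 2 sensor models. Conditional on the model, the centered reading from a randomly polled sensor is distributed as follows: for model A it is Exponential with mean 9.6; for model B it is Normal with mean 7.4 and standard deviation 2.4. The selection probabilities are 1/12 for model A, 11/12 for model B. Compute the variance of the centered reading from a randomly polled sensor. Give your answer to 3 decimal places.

Per component, A: μ=9.6, E[X²]=184.32; B: μ=7.4, E[X²]=60.52.
E[X] = 0.0833333·9.6 + 0.916667·7.4 = 7.58333.
E[X²] = 0.0833333·184.32 + 0.916667·60.52 = 70.8367.
Var(X) = E[X²] − (E[X])² = 70.8367 − 57.5069 = 13.3297.

13.330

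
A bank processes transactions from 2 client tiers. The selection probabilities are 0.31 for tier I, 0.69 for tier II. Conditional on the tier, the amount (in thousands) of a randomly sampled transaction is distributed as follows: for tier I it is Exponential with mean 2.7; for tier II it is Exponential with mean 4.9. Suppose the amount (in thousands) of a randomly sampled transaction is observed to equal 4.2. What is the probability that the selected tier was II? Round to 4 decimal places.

0.7115

Likelihoods f(4.2 | ·): I: 0.0781748; II: 0.0866067.
Posterior ∝ prior × likelihood. Numerator for II: 0.69·0.0866067 = 0.0597586.
Normalizing constant: 0.31·0.0781748 + 0.69·0.0866067 = 0.0839928.
P(II | observation) = 0.0597586 / 0.0839928 = 0.711473.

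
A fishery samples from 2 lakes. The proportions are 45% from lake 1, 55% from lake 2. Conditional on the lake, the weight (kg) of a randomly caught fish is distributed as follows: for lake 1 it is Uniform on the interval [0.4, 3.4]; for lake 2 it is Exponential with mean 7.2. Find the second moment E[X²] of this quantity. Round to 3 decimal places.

For each component E[X²] = Var + (mean)², giving 1: 4.36; 2: 103.68.
Overall E[X²] = 0.45·4.36 + 0.55·103.68 = 58.986.

58.986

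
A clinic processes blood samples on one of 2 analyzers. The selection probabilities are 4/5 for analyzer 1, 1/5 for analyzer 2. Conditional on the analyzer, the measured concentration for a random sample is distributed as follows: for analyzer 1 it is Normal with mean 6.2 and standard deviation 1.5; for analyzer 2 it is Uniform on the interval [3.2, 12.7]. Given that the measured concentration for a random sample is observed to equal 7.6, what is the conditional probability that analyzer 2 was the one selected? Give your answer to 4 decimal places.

Likelihoods f(7.6 | ·): 1: 0.172052; 2: 0.105263.
Posterior ∝ prior × likelihood. Numerator for 2: 0.2·0.105263 = 0.0210526.
Normalizing constant: 0.8·0.172052 + 0.2·0.105263 = 0.158694.
P(2 | observation) = 0.0210526 / 0.158694 = 0.132662.

0.1327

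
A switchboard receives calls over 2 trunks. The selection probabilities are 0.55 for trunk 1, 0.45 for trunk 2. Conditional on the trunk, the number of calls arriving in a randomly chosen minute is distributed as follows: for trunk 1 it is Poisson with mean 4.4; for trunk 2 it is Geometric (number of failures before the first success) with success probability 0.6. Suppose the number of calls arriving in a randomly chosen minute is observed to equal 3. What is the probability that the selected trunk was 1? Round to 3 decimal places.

Likelihoods P(X=3 | ·): 1: 0.174305; 2: 0.0384.
Posterior ∝ prior × likelihood. Numerator for 1: 0.55·0.174305 = 0.095868.
Normalizing constant: 0.55·0.174305 + 0.45·0.0384 = 0.113148.
P(1 | observation) = 0.095868 / 0.113148 = 0.84728.

0.847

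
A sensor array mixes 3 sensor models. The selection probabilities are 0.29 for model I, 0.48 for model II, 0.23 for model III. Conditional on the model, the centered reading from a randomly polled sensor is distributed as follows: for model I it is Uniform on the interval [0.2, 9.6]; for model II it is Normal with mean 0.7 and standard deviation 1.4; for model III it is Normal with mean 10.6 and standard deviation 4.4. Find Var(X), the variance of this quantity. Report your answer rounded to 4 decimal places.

22.9718

Per component, I: μ=4.9, E[X²]=31.3733; II: μ=0.7, E[X²]=2.45; III: μ=10.6, E[X²]=131.72.
E[X] = 0.29·4.9 + 0.48·0.7 + 0.23·10.6 = 4.195.
E[X²] = 0.29·31.3733 + 0.48·2.45 + 0.23·131.72 = 40.5699.
Var(X) = E[X²] − (E[X])² = 40.5699 − 17.598 = 22.9718.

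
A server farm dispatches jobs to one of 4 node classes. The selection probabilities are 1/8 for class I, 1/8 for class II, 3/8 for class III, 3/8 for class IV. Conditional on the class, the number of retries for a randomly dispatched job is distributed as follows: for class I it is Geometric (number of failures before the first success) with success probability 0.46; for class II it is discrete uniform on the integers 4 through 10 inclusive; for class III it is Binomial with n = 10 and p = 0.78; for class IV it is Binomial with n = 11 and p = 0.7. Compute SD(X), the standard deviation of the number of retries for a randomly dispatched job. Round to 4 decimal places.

2.6397

Per component, I: μ=1.17391, E[X²]=3.93006; II: μ=7, E[X²]=53; III: μ=7.8, E[X²]=62.556; IV: μ=7.7, E[X²]=61.6.
E[X] = 0.125·1.17391 + 0.125·7 + 0.375·7.8 + 0.375·7.7 = 6.83424.
E[X²] = 0.125·3.93006 + 0.125·53 + 0.375·62.556 + 0.375·61.6 = 53.6748.
Var(X) = E[X²] − (E[X])² = 53.6748 − 46.7068 = 6.96793.
SD(X) = √6.96793 = 2.63968.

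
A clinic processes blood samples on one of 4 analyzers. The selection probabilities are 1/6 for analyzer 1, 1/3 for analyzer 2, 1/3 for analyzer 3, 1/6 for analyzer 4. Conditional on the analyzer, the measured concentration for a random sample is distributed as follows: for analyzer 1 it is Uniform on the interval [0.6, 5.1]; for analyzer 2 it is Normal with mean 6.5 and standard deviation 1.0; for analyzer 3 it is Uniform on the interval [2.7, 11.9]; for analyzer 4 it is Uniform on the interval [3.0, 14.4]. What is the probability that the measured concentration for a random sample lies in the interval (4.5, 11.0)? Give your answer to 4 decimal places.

0.6785

Conditional on each analyzer, P(4.5 < X < 11.0): 1: 0.133333; 2: 0.977246; 3: 0.706522; 4: 0.570175.
By total probability, P(4.5 < X < 11.0) = 0.166667·0.133333 + 0.333333·0.977246 + 0.333333·0.706522 + 0.166667·0.570175 = 0.678508.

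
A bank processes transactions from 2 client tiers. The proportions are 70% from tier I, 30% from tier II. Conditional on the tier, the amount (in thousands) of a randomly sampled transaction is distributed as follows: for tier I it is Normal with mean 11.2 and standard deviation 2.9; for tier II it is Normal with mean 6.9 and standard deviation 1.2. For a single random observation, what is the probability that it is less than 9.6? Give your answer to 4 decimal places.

0.4997

Conditional on each tier, P(X < 9.6): I: 0.290569; II: 0.987776.
By total probability, P(X < 9.6) = 0.7·0.290569 + 0.3·0.987776 = 0.499731.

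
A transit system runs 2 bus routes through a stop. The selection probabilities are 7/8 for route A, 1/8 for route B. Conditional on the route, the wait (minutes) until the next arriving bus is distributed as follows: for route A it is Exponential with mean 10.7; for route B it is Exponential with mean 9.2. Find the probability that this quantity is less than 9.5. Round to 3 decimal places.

Conditional on each route, P(X < 9.5): A: 0.588461; B: 0.643923.
By total probability, P(X < 9.5) = 0.875·0.588461 + 0.125·0.643923 = 0.595393.

0.595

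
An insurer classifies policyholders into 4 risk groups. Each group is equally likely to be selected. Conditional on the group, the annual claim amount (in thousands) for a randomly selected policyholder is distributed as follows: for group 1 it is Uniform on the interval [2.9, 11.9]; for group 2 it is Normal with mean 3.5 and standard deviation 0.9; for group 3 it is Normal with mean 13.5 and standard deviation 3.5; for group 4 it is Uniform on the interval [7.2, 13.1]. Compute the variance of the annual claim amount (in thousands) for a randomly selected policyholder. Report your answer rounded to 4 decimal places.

19.1419

Per component, 1: μ=7.4, E[X²]=61.51; 2: μ=3.5, E[X²]=13.06; 3: μ=13.5, E[X²]=194.5; 4: μ=10.15, E[X²]=105.923.
E[X] = 0.25·7.4 + 0.25·3.5 + 0.25·13.5 + 0.25·10.15 = 8.6375.
E[X²] = 0.25·61.51 + 0.25·13.06 + 0.25·194.5 + 0.25·105.923 = 93.7483.
Var(X) = E[X²] − (E[X])² = 93.7483 − 74.6064 = 19.1419.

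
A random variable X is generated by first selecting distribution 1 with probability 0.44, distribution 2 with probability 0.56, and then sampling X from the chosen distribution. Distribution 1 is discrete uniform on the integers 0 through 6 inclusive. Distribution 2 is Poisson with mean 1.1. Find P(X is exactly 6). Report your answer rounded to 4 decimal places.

0.0633

Conditional on each component, P(X = 6): 1: 0.142857; 2: 0.00081903.
By total probability, P(X = 6) = 0.44·0.142857 + 0.56·0.00081903 = 0.0633158.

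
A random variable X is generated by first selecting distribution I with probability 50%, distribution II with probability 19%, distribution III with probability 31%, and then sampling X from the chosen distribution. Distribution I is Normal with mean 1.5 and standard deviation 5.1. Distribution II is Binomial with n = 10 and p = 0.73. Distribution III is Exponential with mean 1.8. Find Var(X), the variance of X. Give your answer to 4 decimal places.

Per component, I: μ=1.5, E[X²]=28.26; II: μ=7.3, E[X²]=55.261; III: μ=1.8, E[X²]=6.48.
E[X] = 0.5·1.5 + 0.19·7.3 + 0.31·1.8 = 2.695.
E[X²] = 0.5·28.26 + 0.19·55.261 + 0.31·6.48 = 26.6384.
Var(X) = E[X²] − (E[X])² = 26.6384 − 7.26303 = 19.3754.

19.3754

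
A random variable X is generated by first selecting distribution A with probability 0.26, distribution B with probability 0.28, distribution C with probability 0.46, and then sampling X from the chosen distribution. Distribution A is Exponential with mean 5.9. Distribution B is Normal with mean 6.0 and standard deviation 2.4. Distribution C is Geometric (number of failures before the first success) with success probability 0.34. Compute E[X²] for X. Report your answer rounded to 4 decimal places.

34.1537

For each component E[X²] = Var + (mean)², giving A: 69.62; B: 41.76; C: 9.47751.
Overall E[X²] = 0.26·69.62 + 0.28·41.76 + 0.46·9.47751 = 34.1537.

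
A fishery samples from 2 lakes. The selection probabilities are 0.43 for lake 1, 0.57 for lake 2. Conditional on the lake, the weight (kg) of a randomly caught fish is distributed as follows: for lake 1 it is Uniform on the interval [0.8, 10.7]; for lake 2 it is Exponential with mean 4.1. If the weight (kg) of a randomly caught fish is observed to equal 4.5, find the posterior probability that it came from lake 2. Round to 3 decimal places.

0.516

Likelihoods f(4.5 | ·): 1: 0.10101; 2: 0.0813863.
Posterior ∝ prior × likelihood. Numerator for 2: 0.57·0.0813863 = 0.0463902.
Normalizing constant: 0.43·0.10101 + 0.57·0.0813863 = 0.0898246.
P(2 | observation) = 0.0463902 / 0.0898246 = 0.516454.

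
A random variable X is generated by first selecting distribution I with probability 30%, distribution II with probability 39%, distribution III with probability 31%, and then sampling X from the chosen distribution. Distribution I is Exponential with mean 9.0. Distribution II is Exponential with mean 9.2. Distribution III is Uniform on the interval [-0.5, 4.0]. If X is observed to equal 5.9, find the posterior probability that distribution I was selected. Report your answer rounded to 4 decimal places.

0.4367

Likelihoods f(5.9 | ·): I: 0.0576837; II: 0.0572397; III: 0.
Posterior ∝ prior × likelihood. Numerator for I: 0.3·0.0576837 = 0.0173051.
Normalizing constant: 0.3·0.0576837 + 0.39·0.0572397 + 0.31·0 = 0.0396286.
P(I | observation) = 0.0173051 / 0.0396286 = 0.436683.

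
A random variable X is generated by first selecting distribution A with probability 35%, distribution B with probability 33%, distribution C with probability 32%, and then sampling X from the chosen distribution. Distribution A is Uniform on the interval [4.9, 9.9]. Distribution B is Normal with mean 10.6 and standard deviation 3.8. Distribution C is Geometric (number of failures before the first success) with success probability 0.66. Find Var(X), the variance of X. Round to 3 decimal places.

22.976

Per component, A: μ=7.4, E[X²]=56.8433; B: μ=10.6, E[X²]=126.8; C: μ=0.515152, E[X²]=1.04591.
E[X] = 0.35·7.4 + 0.33·10.6 + 0.32·0.515152 = 6.25285.
E[X²] = 0.35·56.8433 + 0.33·126.8 + 0.32·1.04591 = 62.0739.
Var(X) = E[X²] − (E[X])² = 62.0739 − 39.0981 = 22.9757.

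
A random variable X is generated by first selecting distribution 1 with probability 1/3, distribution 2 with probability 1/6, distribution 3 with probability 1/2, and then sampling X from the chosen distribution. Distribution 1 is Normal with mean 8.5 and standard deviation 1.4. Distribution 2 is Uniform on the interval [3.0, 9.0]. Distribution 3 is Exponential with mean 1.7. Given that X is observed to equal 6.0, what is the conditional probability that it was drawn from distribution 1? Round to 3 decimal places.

0.346

Likelihoods f(6.0 | ·): 1: 0.057856; 2: 0.166667; 3: 0.0172483.
Posterior ∝ prior × likelihood. Numerator for 1: 0.333333·0.057856 = 0.0192853.
Normalizing constant: 0.333333·0.057856 + 0.166667·0.166667 + 0.5·0.0172483 = 0.0556873.
P(1 | observation) = 0.0192853 / 0.0556873 = 0.346315.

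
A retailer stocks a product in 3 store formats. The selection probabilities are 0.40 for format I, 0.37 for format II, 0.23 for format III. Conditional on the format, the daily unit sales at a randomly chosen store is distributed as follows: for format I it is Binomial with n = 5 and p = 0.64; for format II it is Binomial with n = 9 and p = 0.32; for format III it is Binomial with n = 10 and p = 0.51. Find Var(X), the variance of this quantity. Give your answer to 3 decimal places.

2.527

Per component, I: μ=3.2, E[X²]=11.392; II: μ=2.88, E[X²]=10.2528; III: μ=5.1, E[X²]=28.509.
E[X] = 0.4·3.2 + 0.37·2.88 + 0.23·5.1 = 3.5186.
E[X²] = 0.4·11.392 + 0.37·10.2528 + 0.23·28.509 = 14.9074.
Var(X) = E[X²] − (E[X])² = 14.9074 − 12.3805 = 2.52686.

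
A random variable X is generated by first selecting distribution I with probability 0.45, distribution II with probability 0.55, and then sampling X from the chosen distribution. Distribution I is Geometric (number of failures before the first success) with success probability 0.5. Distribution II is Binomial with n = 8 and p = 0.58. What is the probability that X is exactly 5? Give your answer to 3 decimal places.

Conditional on each component, P(X = 5): I: 0.015625; II: 0.272318.
By total probability, P(X = 5) = 0.45·0.015625 + 0.55·0.272318 = 0.156806.

0.157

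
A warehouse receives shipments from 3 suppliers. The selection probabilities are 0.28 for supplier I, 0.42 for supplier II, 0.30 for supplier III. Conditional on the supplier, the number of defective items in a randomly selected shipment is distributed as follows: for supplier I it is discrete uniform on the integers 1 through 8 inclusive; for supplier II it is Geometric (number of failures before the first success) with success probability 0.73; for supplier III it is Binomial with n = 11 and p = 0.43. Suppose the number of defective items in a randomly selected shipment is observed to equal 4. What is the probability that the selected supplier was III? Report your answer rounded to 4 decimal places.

0.6437

Likelihoods P(X=4 | ·): I: 0.125; II: 0.00387952; III: 0.220552.
Posterior ∝ prior × likelihood. Numerator for III: 0.3·0.220552 = 0.0661657.
Normalizing constant: 0.28·0.125 + 0.42·0.00387952 + 0.3·0.220552 = 0.102795.
P(III | observation) = 0.0661657 / 0.102795 = 0.643666.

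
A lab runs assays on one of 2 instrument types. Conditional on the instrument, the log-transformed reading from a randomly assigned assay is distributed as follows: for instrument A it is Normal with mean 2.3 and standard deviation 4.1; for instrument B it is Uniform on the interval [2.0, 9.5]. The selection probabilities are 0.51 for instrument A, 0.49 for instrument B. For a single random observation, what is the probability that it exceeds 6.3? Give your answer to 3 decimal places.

0.293

Conditional on each instrument, P(X > 6.3): A: 0.164629; B: 0.426667.
By total probability, P(X > 6.3) = 0.51·0.164629 + 0.49·0.426667 = 0.293027.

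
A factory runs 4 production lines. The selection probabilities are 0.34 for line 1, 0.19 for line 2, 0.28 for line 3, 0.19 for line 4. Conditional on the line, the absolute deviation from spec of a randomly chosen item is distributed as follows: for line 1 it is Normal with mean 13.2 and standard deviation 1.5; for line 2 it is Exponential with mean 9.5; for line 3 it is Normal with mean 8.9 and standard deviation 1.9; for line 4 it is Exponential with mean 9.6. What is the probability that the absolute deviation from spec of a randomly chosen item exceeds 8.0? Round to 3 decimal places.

Conditional on each line, P(X > 8.0): 1: 0.999737; 2: 0.430803; 3: 0.682137; 4: 0.434598.
By total probability, P(X > 8.0) = 0.34·0.999737 + 0.19·0.430803 + 0.28·0.682137 + 0.19·0.434598 = 0.695335.

0.695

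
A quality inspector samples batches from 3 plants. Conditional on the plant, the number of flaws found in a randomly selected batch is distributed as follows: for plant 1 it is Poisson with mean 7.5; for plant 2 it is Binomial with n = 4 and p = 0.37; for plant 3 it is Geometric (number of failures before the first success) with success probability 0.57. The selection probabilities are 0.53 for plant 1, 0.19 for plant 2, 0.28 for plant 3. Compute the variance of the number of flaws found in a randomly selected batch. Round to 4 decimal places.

14.9528

Per component, 1: μ=7.5, E[X²]=63.75; 2: μ=1.48, E[X²]=3.1228; 3: μ=0.754386, E[X²]=1.89258.
E[X] = 0.53·7.5 + 0.19·1.48 + 0.28·0.754386 = 4.46743.
E[X²] = 0.53·63.75 + 0.19·3.1228 + 0.28·1.89258 = 34.9108.
Var(X) = E[X²] − (E[X])² = 34.9108 − 19.9579 = 14.9528.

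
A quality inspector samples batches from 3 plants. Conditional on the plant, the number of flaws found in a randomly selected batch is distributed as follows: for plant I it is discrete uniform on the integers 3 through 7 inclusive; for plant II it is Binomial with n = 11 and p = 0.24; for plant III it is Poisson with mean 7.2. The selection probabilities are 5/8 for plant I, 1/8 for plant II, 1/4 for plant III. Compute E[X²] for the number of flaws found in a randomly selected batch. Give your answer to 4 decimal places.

32.7570

For each component E[X²] = Var + (mean)², giving I: 27; II: 8.976; III: 59.04.
Overall E[X²] = 0.625·27 + 0.125·8.976 + 0.25·59.04 = 32.757.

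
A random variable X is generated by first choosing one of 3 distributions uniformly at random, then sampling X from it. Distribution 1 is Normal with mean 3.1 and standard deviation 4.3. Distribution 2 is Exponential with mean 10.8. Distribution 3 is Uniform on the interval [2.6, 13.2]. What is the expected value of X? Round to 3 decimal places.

7.267

Component means — 1: 3.1; 2: 10.8; 3: 7.9.
E[X] = 0.333333·3.1 + 0.333333·10.8 + 0.333333·7.9 = 7.26667.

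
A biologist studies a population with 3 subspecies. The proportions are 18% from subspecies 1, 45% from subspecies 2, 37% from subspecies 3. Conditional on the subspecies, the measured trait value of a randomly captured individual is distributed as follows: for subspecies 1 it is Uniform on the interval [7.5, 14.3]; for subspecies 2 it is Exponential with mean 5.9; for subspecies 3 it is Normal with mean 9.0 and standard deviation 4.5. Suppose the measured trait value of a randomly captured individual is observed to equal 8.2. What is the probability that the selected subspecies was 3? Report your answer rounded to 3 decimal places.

0.415

Likelihoods f(8.2 | ·): 1: 0.147059; 2: 0.0422233; 3: 0.0872639.
Posterior ∝ prior × likelihood. Numerator for 3: 0.37·0.0872639 = 0.0322876.
Normalizing constant: 0.18·0.147059 + 0.45·0.0422233 + 0.37·0.0872639 = 0.0777587.
P(3 | observation) = 0.0322876 / 0.0777587 = 0.415229.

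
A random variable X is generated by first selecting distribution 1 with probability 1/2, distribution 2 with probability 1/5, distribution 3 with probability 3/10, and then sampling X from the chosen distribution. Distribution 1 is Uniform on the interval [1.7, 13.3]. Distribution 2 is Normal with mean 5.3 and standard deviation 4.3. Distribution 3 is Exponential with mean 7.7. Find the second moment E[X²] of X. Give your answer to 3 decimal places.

78.622

For each component E[X²] = Var + (mean)², giving 1: 67.4633; 2: 46.58; 3: 118.58.
Overall E[X²] = 0.5·67.4633 + 0.2·46.58 + 0.3·118.58 = 78.6217.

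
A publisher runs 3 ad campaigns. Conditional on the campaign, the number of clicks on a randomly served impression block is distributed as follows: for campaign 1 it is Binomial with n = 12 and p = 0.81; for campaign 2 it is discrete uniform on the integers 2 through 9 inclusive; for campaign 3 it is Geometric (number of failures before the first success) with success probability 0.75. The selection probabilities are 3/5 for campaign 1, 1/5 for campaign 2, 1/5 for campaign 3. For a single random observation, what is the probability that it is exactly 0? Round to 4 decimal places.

0.1500

Conditional on each campaign, P(X = 0): 1: 2.21331e-09; 2: 0; 3: 0.75.
By total probability, P(X = 0) = 0.6·2.21331e-09 + 0.2·0 + 0.2·0.75 = 0.15.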